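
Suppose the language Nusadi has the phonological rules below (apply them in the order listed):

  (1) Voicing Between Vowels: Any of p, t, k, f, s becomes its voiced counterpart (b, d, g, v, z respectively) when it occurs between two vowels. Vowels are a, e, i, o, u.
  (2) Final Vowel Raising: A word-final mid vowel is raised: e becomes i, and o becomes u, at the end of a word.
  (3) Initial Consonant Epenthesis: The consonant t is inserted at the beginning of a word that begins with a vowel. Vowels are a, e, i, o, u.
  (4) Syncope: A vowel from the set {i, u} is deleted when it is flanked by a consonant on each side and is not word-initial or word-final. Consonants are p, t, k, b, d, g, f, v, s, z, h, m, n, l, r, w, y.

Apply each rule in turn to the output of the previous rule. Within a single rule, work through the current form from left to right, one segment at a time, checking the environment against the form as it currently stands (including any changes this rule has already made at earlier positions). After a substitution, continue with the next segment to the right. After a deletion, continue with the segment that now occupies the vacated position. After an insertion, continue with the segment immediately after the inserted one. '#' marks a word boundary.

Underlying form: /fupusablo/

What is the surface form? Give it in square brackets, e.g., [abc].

(1) Voicing Between Vowels: [fupusablo] → [fubuzablo]
(2) Final Vowel Raising: [fubuzablo] → [fubuzablu]
(3) Initial Consonant Epenthesis: no change — [fubuzablu]
(4) Syncope: [fubuzablu] → [fbzablu]

[fbzablu]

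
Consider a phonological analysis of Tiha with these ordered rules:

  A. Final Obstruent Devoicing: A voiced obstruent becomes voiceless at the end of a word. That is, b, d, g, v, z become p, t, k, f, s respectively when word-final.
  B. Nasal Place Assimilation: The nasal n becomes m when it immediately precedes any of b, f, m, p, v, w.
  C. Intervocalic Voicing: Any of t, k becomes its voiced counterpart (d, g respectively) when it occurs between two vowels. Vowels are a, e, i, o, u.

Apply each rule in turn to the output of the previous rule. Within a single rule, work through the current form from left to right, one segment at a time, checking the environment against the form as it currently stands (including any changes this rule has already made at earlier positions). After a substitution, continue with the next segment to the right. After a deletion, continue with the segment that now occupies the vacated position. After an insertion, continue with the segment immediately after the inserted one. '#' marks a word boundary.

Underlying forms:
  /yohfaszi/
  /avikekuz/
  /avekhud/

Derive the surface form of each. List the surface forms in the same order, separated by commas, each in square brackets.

[yohfaszi], [avigegus], [avekhut]

/yohfaszi/:
  A Final Obstruent Devoicing: no change — [yohfaszi]
  B Nasal Place Assimilation: no change — [yohfaszi]
  C Intervocalic Voicing: no change — [yohfaszi]
/avikekuz/:
  A Final Obstruent Devoicing: [avikekuz] → [avikekus]
  B Nasal Place Assimilation: no change — [avikekus]
  C Intervocalic Voicing: [avikekus] → [avigegus]
/avekhud/:
  A Final Obstruent Devoicing: [avekhud] → [avekhut]
  B Nasal Place Assimilation: no change — [avekhut]
  C Intervocalic Voicing: no change — [avekhut]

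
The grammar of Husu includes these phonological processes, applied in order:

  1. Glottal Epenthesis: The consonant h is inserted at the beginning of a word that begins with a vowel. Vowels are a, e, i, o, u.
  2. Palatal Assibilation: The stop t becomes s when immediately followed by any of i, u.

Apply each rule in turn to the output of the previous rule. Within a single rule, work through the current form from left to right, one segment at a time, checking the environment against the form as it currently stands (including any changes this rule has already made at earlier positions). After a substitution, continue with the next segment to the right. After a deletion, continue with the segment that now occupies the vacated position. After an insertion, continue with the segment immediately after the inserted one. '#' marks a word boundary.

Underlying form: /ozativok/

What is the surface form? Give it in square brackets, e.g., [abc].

1 Glottal Epenthesis: [ozativok] → [hozativok]
2 Palatal Assibilation: [hozativok] → [hozasivok]

[hozasivok]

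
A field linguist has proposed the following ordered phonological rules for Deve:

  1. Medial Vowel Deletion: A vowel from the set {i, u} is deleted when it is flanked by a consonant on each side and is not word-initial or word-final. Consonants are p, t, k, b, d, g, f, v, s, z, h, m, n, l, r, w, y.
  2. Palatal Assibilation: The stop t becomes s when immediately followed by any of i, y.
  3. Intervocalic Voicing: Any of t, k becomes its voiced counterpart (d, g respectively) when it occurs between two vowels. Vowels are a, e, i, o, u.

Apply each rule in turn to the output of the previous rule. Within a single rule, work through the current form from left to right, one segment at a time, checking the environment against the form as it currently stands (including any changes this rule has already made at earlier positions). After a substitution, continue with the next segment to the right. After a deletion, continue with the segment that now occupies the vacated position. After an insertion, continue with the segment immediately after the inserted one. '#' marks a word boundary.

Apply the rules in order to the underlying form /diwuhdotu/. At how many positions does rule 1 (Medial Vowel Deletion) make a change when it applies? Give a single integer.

1 Medial Vowel Deletion: [diwuhdotu] → [dwhdotu]
2 Palatal Assibilation: no change — [dwhdotu]
3 Intervocalic Voicing: [dwhdotu] → [dwhdodu]
Rule 1 changed 2 position(s).

2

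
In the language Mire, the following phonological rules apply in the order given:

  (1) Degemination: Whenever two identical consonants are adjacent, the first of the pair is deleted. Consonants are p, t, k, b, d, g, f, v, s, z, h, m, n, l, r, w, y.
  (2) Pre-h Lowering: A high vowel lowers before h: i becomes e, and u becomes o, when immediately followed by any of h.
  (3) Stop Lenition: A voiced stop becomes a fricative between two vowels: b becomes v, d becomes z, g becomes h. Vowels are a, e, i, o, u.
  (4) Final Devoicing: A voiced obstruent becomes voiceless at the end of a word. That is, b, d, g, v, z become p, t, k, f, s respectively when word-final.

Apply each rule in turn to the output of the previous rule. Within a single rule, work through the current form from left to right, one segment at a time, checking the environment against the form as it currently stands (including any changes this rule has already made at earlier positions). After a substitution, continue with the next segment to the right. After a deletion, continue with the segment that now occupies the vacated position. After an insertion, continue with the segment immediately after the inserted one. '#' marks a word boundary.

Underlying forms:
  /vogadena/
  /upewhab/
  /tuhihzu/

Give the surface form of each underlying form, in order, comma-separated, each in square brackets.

[vohazena], [upewhap], [tohehzu]

/vogadena/:
  (1) Degemination: no change — [vogadena]
  (2) Pre-h Lowering: no change — [vogadena]
  (3) Stop Lenition: [vogadena] → [vohazena]
  (4) Final Devoicing: no change — [vohazena]
/upewhab/:
  (1) Degemination: no change — [upewhab]
  (2) Pre-h Lowering: no change — [upewhab]
  (3) Stop Lenition: no change — [upewhab]
  (4) Final Devoicing: [upewhab] → [upewhap]
/tuhihzu/:
  (1) Degemination: no change — [tuhihzu]
  (2) Pre-h Lowering: [tuhihzu] → [tohehzu]
  (3) Stop Lenition: no change — [tohehzu]
  (4) Final Devoicing: no change — [tohehzu]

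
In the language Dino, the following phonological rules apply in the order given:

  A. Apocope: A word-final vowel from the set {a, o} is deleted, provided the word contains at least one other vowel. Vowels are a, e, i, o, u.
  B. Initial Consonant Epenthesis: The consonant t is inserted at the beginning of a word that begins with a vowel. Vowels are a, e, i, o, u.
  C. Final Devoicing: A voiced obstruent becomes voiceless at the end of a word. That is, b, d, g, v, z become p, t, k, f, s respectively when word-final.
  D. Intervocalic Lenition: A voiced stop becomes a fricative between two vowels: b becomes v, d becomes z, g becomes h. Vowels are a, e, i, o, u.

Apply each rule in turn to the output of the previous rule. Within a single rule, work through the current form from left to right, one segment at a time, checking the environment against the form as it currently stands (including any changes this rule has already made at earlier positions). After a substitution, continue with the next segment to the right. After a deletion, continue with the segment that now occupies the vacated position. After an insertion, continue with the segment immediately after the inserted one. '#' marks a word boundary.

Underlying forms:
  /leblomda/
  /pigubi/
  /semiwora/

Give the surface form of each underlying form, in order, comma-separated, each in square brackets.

/leblomda/:
  A Apocope: [leblomda] → [leblomd]
  B Initial Consonant Epenthesis: no change — [leblomd]
  C Final Devoicing: [leblomd] → [leblomt]
  D Intervocalic Lenition: no change — [leblomt]
/pigubi/:
  A Apocope: no change — [pigubi]
  B Initial Consonant Epenthesis: no change — [pigubi]
  C Final Devoicing: no change — [pigubi]
  D Intervocalic Lenition: [pigubi] → [pihuvi]
/semiwora/:
  A Apocope: [semiwora] → [semiwor]
  B Initial Consonant Epenthesis: no change — [semiwor]
  C Final Devoicing: no change — [semiwor]
  D Intervocalic Lenition: no change — [semiwor]

[leblomt], [pihuvi], [semiwor]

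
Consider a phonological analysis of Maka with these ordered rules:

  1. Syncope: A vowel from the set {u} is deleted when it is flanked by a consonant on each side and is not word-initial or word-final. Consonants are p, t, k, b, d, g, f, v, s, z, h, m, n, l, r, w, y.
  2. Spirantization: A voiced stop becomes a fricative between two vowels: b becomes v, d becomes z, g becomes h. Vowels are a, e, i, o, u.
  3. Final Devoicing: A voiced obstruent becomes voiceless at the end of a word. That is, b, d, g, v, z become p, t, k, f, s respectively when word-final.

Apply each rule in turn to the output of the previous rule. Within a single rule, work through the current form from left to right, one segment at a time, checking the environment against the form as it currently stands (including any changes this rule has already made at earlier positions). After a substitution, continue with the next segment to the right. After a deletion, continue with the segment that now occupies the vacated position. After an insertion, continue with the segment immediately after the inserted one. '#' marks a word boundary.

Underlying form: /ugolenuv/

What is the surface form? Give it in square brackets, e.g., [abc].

[uholenf]

1 Syncope: [ugolenuv] → [ugolenv]
2 Spirantization: [ugolenv] → [uholenv]
3 Final Devoicing: [uholenv] → [uholenf]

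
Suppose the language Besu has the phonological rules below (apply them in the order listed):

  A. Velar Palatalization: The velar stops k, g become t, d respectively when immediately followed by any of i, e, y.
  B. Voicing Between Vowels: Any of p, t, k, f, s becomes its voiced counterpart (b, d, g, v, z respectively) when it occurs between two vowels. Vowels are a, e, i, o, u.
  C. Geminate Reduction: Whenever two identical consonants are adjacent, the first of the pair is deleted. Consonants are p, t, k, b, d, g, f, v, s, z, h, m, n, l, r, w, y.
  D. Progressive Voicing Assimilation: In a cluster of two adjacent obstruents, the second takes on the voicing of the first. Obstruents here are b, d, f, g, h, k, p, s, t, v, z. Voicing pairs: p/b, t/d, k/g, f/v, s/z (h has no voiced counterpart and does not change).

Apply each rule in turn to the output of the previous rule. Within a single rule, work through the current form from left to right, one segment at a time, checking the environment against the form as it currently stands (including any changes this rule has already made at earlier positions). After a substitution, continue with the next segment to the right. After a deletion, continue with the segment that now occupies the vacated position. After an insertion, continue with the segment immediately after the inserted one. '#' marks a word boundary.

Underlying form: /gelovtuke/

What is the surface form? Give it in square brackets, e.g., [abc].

[delovdude]

A Velar Palatalization: [gelovtuke] → [delovtute]
B Voicing Between Vowels: [delovtute] → [delovtude]
C Geminate Reduction: no change — [delovtude]
D Progressive Voicing Assimilation: [delovtude] → [delovdude]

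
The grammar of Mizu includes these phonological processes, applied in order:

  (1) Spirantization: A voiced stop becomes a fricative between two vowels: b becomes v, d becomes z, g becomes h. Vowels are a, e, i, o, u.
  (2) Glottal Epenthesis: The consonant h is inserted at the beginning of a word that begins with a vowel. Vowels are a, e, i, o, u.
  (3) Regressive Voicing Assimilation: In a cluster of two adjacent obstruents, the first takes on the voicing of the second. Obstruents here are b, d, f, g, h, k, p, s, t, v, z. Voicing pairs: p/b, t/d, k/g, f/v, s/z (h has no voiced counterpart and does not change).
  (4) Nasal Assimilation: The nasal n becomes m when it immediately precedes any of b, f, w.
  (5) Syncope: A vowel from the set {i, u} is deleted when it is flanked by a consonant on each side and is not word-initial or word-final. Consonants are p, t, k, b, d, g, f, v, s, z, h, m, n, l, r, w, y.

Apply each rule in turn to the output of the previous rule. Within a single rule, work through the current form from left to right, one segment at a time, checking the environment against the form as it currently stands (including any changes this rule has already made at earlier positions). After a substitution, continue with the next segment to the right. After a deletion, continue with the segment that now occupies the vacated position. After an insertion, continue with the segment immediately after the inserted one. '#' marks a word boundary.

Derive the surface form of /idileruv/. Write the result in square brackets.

(1) Spirantization: [idileruv] → [izileruv]
(2) Glottal Epenthesis: [izileruv] → [hizileruv]
(3) Regressive Voicing Assimilation: no change — [hizileruv]
(4) Nasal Assimilation: no change — [hizileruv]
(5) Syncope: [hizileruv] → [hzlerv]

[hzlerv]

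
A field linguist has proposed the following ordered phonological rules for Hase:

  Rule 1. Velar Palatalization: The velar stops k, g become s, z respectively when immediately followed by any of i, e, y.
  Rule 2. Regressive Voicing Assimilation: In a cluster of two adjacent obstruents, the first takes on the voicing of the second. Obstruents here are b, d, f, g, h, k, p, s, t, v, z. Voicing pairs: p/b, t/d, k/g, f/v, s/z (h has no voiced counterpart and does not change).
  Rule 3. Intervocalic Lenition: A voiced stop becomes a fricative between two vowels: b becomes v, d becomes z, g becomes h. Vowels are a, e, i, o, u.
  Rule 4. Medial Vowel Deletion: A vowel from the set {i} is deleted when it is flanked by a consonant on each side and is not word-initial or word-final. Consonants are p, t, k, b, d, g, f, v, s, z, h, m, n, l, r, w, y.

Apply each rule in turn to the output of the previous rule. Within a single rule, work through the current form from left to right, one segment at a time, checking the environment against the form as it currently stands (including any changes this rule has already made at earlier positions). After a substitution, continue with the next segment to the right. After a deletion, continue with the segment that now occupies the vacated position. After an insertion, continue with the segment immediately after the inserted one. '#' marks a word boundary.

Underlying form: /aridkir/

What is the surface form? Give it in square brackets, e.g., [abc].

Rule 1 Velar Palatalization: [aridkir] → [aridsir]
Rule 2 Regressive Voicing Assimilation: [aridsir] → [aritsir]
Rule 3 Intervocalic Lenition: no change — [aritsir]
Rule 4 Medial Vowel Deletion: [aritsir] → [artsr]

[artsr]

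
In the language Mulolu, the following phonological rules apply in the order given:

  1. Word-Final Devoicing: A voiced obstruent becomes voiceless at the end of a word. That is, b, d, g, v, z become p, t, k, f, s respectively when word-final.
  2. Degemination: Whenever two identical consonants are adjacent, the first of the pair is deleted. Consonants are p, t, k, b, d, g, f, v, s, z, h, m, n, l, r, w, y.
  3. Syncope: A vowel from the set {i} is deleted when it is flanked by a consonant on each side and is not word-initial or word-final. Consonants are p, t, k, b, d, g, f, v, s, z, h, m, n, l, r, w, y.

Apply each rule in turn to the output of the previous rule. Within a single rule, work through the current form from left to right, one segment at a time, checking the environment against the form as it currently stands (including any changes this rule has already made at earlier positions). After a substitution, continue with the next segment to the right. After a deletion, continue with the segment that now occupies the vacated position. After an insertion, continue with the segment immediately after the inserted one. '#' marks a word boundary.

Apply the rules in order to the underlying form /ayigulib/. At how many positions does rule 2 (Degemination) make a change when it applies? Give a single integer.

0

1 Word-Final Devoicing: [ayigulib] → [ayigulip]
2 Degemination: no change — [ayigulip]
3 Syncope: [ayigulip] → [aygulp]
Rule 2 changed 0 position(s).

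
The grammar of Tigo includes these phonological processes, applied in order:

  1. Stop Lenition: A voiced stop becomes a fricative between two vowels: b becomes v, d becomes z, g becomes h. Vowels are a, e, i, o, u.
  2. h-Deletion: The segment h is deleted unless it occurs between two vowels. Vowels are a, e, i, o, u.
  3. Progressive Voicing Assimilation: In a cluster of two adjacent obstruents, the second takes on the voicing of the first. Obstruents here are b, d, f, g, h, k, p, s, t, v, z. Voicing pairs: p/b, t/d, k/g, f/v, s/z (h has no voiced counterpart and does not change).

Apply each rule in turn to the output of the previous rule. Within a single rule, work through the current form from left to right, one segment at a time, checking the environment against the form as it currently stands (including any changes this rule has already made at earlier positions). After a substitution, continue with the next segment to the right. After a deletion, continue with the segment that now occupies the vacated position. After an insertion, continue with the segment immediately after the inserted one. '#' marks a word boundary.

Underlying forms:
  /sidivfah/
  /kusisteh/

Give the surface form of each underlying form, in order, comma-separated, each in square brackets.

/sidivfah/:
  1 Stop Lenition: [sidivfah] → [sizivfah]
  2 h-Deletion: [sizivfah] → [sizivfa]
  3 Progressive Voicing Assimilation: [sizivfa] → [sizivva]
/kusisteh/:
  1 Stop Lenition: no change — [kusisteh]
  2 h-Deletion: [kusisteh] → [kusiste]
  3 Progressive Voicing Assimilation: no change — [kusiste]

[sizivva], [kusiste]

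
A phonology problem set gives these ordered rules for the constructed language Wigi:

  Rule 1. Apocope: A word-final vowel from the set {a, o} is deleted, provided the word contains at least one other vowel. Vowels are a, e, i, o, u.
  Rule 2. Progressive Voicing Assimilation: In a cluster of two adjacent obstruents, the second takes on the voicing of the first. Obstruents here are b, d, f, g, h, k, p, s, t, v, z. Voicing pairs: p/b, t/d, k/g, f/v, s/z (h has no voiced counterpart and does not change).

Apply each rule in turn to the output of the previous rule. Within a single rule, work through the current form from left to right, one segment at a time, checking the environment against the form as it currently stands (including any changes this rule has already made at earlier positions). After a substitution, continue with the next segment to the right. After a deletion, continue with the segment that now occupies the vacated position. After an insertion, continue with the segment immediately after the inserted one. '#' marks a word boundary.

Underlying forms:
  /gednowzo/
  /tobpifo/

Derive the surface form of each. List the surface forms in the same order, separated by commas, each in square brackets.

[gednowz], [tobbif]

/gednowzo/:
  Rule 1 Apocope: [gednowzo] → [gednowz]
  Rule 2 Progressive Voicing Assimilation: no change — [gednowz]
/tobpifo/:
  Rule 1 Apocope: [tobpifo] → [tobpif]
  Rule 2 Progressive Voicing Assimilation: [tobpif] → [tobbif]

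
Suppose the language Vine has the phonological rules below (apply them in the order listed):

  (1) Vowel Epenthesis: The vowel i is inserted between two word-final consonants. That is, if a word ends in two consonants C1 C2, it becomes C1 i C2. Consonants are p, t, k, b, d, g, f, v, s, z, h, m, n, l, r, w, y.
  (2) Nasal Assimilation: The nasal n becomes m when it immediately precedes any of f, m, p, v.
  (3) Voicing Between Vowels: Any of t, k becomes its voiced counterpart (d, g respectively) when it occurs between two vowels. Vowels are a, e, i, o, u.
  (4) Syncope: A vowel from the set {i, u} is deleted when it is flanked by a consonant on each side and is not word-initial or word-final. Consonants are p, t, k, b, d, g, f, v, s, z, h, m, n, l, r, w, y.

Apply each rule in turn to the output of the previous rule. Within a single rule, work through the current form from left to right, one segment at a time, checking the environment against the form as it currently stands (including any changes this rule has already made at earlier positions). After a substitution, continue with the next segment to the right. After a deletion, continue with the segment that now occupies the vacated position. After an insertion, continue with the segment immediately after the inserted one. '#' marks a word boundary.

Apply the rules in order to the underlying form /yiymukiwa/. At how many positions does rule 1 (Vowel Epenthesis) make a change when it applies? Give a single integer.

(1) Vowel Epenthesis: no change — [yiymukiwa]
(2) Nasal Assimilation: no change — [yiymukiwa]
(3) Voicing Between Vowels: [yiymukiwa] → [yiymugiwa]
(4) Syncope: [yiymugiwa] → [yymgwa]
Rule 1 changed 0 position(s).

0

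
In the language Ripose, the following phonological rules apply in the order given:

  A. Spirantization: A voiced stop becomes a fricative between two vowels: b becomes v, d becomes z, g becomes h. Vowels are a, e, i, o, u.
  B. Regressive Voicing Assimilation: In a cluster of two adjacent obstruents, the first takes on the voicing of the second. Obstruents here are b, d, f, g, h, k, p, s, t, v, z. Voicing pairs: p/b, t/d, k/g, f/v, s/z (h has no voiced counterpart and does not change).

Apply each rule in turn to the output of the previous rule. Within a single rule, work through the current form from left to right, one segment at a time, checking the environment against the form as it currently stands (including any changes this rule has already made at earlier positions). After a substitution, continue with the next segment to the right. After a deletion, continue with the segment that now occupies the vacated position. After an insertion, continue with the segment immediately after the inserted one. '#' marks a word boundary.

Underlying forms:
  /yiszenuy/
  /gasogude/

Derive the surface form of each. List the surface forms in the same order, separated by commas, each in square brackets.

/yiszenuy/:
  A Spirantization: no change — [yiszenuy]
  B Regressive Voicing Assimilation: [yiszenuy] → [yizzenuy]
/gasogude/:
  A Spirantization: [gasogude] → [gasohuze]
  B Regressive Voicing Assimilation: no change — [gasohuze]

[yizzenuy], [gasohuze]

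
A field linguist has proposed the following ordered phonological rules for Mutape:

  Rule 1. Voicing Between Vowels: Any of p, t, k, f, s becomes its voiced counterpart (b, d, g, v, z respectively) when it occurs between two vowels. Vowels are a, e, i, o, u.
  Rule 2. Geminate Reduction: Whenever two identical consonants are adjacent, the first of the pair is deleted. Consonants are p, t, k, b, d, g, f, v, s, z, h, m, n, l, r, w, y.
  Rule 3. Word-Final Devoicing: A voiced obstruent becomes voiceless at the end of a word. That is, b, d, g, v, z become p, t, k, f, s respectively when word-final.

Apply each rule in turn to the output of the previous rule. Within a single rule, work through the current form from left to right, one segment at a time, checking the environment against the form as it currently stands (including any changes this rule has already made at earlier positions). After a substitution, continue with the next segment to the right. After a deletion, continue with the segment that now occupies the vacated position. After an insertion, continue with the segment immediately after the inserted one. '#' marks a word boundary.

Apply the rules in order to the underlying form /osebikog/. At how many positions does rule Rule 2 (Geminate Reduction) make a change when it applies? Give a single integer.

0

Rule 1 Voicing Between Vowels: [osebikog] → [ozebigog]
Rule 2 Geminate Reduction: no change — [ozebigog]
Rule 3 Word-Final Devoicing: [ozebigog] → [ozebigok]
Rule Rule 2 changed 0 position(s).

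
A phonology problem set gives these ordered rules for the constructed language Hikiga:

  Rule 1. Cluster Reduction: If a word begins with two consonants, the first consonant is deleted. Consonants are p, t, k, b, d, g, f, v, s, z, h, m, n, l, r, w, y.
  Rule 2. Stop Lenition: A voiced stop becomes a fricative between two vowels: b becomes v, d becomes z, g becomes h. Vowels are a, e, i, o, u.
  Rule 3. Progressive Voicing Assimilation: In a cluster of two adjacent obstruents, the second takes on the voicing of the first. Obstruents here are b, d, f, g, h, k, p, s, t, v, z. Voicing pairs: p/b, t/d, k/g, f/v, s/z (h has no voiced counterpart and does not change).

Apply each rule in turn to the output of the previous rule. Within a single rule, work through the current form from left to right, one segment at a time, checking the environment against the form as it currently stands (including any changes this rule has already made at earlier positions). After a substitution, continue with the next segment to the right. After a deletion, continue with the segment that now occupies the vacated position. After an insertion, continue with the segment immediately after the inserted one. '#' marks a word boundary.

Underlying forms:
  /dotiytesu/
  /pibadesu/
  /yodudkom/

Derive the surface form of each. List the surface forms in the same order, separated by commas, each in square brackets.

/dotiytesu/:
  Rule 1 Cluster Reduction: no change — [dotiytesu]
  Rule 2 Stop Lenition: no change — [dotiytesu]
  Rule 3 Progressive Voicing Assimilation: no change — [dotiytesu]
/pibadesu/:
  Rule 1 Cluster Reduction: no change — [pibadesu]
  Rule 2 Stop Lenition: [pibadesu] → [pivazesu]
  Rule 3 Progressive Voicing Assimilation: no change — [pivazesu]
/yodudkom/:
  Rule 1 Cluster Reduction: no change — [yodudkom]
  Rule 2 Stop Lenition: [yodudkom] → [yozudkom]
  Rule 3 Progressive Voicing Assimilation: [yozudkom] → [yozudgom]

[dotiytesu], [pivazesu], [yozudgom]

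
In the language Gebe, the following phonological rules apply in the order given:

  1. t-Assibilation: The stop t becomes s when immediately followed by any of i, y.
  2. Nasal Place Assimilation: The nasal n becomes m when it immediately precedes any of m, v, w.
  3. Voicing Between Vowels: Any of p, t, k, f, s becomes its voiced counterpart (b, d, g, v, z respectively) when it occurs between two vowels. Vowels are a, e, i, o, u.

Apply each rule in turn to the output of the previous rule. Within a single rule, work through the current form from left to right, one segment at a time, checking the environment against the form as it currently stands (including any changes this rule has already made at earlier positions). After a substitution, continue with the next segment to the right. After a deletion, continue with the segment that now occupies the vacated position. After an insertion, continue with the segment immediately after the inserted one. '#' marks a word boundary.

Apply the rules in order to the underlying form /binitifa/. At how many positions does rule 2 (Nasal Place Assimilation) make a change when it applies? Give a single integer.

1 t-Assibilation: [binitifa] → [binisifa]
2 Nasal Place Assimilation: no change — [binisifa]
3 Voicing Between Vowels: [binisifa] → [biniziva]
Rule 2 changed 0 position(s).

0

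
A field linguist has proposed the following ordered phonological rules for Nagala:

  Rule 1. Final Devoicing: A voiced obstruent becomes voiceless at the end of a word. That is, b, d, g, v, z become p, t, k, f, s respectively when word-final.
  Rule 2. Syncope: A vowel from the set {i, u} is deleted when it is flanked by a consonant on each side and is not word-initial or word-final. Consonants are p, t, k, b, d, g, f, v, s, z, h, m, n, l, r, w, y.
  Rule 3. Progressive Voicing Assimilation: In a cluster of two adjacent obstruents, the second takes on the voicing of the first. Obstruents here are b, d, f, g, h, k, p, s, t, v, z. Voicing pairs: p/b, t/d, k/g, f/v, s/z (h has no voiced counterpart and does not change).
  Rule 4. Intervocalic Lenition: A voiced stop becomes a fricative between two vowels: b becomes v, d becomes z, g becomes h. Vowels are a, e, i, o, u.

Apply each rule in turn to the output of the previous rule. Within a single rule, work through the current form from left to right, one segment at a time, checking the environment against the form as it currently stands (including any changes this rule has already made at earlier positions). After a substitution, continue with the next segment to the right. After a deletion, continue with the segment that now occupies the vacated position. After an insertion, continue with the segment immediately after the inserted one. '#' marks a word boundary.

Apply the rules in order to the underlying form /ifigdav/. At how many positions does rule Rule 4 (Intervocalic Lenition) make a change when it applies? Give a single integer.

0

Rule 1 Final Devoicing: [ifigdav] → [ifigdaf]
Rule 2 Syncope: [ifigdaf] → [ifgdaf]
Rule 3 Progressive Voicing Assimilation: [ifgdaf] → [ifktaf]
Rule 4 Intervocalic Lenition: no change — [ifktaf]
Rule Rule 4 changed 0 position(s).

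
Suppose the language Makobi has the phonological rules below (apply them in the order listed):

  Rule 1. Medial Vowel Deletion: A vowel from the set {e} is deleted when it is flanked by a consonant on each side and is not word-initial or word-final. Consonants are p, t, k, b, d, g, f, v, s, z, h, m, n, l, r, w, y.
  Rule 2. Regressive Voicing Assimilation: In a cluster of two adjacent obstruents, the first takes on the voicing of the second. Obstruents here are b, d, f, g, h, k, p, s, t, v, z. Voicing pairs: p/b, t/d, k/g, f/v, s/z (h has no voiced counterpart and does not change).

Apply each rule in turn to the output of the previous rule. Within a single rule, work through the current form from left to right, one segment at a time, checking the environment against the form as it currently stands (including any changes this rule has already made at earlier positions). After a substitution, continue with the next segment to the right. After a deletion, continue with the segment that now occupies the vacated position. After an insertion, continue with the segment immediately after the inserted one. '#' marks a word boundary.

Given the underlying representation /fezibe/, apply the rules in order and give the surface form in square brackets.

[vzibe]

Rule 1 Medial Vowel Deletion: [fezibe] → [fzibe]
Rule 2 Regressive Voicing Assimilation: [fzibe] → [vzibe]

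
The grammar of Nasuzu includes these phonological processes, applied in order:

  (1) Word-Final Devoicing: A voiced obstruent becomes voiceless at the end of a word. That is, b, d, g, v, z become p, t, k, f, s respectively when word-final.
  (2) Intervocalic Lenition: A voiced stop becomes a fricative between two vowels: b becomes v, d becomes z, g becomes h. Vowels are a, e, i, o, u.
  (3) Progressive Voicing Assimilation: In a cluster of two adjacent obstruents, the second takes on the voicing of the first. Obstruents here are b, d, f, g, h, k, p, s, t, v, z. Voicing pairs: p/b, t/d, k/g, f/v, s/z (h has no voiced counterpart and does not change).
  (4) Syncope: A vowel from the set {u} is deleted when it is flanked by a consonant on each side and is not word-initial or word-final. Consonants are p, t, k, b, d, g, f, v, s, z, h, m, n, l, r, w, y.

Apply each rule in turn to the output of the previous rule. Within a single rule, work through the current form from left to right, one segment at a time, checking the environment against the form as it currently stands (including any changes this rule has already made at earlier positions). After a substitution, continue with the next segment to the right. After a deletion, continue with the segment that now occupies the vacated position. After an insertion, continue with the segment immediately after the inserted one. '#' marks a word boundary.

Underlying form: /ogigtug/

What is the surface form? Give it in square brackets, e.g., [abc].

(1) Word-Final Devoicing: [ogigtug] → [ogigtuk]
(2) Intervocalic Lenition: [ogigtuk] → [ohigtuk]
(3) Progressive Voicing Assimilation: [ohigtuk] → [ohigduk]
(4) Syncope: [ohigduk] → [ohigdk]

[ohigdk]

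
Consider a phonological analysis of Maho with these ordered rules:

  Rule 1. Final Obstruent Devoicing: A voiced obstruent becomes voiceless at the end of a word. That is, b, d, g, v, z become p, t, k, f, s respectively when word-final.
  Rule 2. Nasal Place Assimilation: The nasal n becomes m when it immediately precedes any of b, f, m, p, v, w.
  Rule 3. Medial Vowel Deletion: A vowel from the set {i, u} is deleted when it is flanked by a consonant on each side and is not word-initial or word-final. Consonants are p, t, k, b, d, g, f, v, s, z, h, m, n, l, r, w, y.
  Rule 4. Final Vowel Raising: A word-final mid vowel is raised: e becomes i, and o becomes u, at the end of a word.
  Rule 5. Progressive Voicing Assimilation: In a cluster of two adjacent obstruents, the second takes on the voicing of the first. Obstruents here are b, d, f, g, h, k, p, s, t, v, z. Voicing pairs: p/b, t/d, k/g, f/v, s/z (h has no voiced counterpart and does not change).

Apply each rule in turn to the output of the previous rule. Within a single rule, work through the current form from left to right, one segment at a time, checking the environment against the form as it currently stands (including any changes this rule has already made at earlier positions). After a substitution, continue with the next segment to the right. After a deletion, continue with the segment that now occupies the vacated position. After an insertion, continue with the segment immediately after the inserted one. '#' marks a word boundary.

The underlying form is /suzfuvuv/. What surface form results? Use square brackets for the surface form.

[ssfff]

Rule 1 Final Obstruent Devoicing: [suzfuvuv] → [suzfuvuf]
Rule 2 Nasal Place Assimilation: no change — [suzfuvuf]
Rule 3 Medial Vowel Deletion: [suzfuvuf] → [szfvf]
Rule 4 Final Vowel Raising: no change — [szfvf]
Rule 5 Progressive Voicing Assimilation: [szfvf] → [ssfff]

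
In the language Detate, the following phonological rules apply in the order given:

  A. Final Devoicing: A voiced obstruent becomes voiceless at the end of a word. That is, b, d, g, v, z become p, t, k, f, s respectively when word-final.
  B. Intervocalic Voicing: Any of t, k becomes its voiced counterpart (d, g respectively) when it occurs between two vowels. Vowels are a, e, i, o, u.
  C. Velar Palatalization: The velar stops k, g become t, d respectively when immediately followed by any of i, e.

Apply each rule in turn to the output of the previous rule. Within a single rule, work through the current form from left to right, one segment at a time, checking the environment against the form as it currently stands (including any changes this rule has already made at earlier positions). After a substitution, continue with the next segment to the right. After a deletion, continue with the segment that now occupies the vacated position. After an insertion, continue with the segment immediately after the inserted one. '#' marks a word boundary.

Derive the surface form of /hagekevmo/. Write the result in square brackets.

A Final Devoicing: no change — [hagekevmo]
B Intervocalic Voicing: [hagekevmo] → [hagegevmo]
C Velar Palatalization: [hagegevmo] → [hadedevmo]

[hadedevmo]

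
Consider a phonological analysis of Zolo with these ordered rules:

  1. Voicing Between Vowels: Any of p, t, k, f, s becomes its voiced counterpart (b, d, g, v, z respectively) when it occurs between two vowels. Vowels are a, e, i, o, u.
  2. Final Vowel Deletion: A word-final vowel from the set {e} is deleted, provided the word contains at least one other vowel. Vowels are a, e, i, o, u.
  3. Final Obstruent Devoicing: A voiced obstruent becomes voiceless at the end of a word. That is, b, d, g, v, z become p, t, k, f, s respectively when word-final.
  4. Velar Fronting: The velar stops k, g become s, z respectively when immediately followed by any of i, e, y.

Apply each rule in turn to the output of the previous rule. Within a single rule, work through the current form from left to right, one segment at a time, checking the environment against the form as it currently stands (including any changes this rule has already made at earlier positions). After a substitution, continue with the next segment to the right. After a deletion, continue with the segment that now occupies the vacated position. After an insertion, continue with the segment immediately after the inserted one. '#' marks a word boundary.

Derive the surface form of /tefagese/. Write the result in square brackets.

1 Voicing Between Vowels: [tefagese] → [tevageze]
2 Final Vowel Deletion: [tevageze] → [tevagez]
3 Final Obstruent Devoicing: [tevagez] → [tevages]
4 Velar Fronting: [tevages] → [tevazes]

[tevazes]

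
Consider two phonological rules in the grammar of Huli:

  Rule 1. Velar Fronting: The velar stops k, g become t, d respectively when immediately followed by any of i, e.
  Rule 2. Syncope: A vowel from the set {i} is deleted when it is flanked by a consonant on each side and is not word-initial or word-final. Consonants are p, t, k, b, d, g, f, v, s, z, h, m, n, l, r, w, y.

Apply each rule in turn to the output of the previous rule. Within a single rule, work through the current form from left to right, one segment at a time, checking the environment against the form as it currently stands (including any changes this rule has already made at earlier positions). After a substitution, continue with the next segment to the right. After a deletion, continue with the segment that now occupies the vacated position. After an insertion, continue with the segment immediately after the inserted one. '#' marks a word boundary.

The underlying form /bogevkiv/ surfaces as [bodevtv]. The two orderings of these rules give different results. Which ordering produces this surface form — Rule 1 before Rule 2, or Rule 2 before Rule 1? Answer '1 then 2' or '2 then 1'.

Order 1 then 2:
  1 Velar Fronting: [bogevkiv] → [bodevtiv]
  2 Syncope: [bodevtiv] → [bodevtv]
  result: [bodevtv]
Order 2 then 1:
  2 Syncope: [bogevkiv] → [bogevkv]
  1 Velar Fronting: [bogevkv] → [bodevkv]
  result: [bodevkv]

1 then 2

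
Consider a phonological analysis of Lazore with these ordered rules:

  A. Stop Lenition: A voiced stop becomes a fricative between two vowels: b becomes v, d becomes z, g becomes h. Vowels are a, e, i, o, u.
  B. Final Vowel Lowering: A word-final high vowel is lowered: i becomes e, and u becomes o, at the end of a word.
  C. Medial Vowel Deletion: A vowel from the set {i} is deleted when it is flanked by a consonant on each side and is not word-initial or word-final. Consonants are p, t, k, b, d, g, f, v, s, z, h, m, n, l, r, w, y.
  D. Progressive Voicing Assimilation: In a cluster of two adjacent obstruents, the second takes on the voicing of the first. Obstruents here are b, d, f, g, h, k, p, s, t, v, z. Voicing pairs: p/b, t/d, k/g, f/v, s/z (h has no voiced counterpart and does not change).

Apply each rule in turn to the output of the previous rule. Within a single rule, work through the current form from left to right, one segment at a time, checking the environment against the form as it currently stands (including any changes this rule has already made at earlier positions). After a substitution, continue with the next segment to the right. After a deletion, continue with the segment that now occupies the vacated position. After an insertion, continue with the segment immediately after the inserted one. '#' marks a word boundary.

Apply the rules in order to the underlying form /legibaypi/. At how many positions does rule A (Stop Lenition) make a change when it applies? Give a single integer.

A Stop Lenition: [legibaypi] → [lehivaypi]
B Final Vowel Lowering: [lehivaypi] → [lehivaype]
C Medial Vowel Deletion: [lehivaype] → [lehvaype]
D Progressive Voicing Assimilation: [lehvaype] → [lehfaype]
Rule A changed 2 position(s).

2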